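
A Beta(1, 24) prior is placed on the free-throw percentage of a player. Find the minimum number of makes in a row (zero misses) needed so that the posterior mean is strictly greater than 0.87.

After k makes and 0 misses the posterior is Beta(1+k, 24), with mean (1+k)/(1+24+k).
Set (1+k)/(25+k) > 0.87 and solve: k > (0.87·25 − 1)/(1 − 0.87) = 159.615.
The smallest integer exceeding 159.615 is 160.

k = 160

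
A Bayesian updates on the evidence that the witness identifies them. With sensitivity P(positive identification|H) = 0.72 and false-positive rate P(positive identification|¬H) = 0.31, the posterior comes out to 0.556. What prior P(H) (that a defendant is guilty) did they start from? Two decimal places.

P(H) = 0.35

In odds form, posterior odds = prior odds × likelihood ratio, so prior odds = posterior odds ÷ LR.
Posterior odds = 0.556/(1−0.556) = 1.2523. LR = 0.72/0.31 = 2.3226.
Prior odds = 1.2523/2.3226 = 0.5392, so P(H) = 0.5392/(1+0.5392) ≈ 0.35.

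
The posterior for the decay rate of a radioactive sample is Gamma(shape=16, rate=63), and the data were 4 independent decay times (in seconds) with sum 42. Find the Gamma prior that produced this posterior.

Gamma(shape=12, rate=21)

For an exponential likelihood with a Gamma(α, β) prior on the rate, n observations with total T give posterior Gamma(α+n, β+T).
So α = 16 − 4 = 12 and β = 63 − 42 = 21.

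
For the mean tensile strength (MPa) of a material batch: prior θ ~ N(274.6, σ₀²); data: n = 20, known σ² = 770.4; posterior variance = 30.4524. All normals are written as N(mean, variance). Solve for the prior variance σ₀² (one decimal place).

σ₀² = 145.4

Posterior precision equals prior precision plus data precision: 1/σ_n² = 1/σ₀² + n/σ².
So 1/σ₀² = 1/30.4524 − 20/770.4 = 0.032838 − 0.025961 = 0.006877.
Hence σ₀² = 1/0.006877 ≈ 145.4.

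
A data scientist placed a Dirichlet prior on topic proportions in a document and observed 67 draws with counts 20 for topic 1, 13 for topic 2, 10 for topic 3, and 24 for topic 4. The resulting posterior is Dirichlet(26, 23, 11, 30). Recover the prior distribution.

For a Dirichlet(α) prior with multinomial counts c, the posterior is Dirichlet(α + c) componentwise.
Subtract each count from the matching posterior parameter: 26−20=6, 23−13=10, 11−10=1, 30−24=6.

Dirichlet(6, 10, 1, 6)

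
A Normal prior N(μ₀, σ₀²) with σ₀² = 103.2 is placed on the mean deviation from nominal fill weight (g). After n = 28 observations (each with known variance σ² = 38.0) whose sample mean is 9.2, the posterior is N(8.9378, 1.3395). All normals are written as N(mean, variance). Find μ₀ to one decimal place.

With known observation variance, the Normal–Normal posterior has precision τ_n = τ₀ + n/σ² and mean μ_n = (τ₀μ₀ + (n/σ²)x̄)/τ_n.
Here τ₀ = 1/103.2 = 0.009690 and τ_data = 28/38.0 = 0.736842, so τ_n = 0.746532.
Rearranging for μ₀: μ₀ = (μ_n·τ_n − τ_data·x̄)/τ₀ = (8.9378·0.746532 − 0.736842·9.2) / 0.009690 = -0.106593/0.009690 ≈ -11.0.

μ₀ = -11.0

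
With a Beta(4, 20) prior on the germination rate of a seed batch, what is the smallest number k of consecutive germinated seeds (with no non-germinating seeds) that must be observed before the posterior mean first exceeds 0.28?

After k germinated seeds and 0 non-germinating seeds the posterior is Beta(4+k, 20), with mean (4+k)/(4+20+k).
Set (4+k)/(24+k) > 0.28 and solve: k > (0.28·24 − 4)/(1 − 0.28) = 3.778.
The smallest integer exceeding 3.778 is 4, and checking k=4: (8)/(28) = 0.2857 > 0.28.

k = 4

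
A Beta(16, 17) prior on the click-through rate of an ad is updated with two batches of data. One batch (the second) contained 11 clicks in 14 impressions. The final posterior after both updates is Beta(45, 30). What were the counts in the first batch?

Because Beta–binomial updating is additive in the counts, the combined data contributed (α_post−α_prior, β_post−β_prior) successes and failures.
Total across both batches: 45−16=29 clicks, 30−17=13 non-clicks.
Subtract the second batch: 29−11=18 clicks and 13−3=10 non-clicks.

18 clicks and 10 non-clicks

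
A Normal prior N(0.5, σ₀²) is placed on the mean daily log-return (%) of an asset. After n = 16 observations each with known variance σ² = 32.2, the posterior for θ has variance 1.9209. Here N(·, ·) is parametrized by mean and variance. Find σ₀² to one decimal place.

Posterior precision equals prior precision plus data precision: 1/σ_n² = 1/σ₀² + n/σ².
So 1/σ₀² = 1/1.9209 − 16/32.2 = 0.520589 − 0.496894 = 0.023695.
Hence σ₀² = 1/0.023695 ≈ 42.2.

σ₀² = 42.2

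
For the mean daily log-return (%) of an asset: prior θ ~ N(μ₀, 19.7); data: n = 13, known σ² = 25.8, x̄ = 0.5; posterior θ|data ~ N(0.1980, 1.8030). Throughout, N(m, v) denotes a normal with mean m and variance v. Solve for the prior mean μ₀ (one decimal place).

μ₀ = -2.8

With known observation variance, the Normal–Normal posterior has precision τ_n = τ₀ + n/σ² and mean μ_n = (τ₀μ₀ + (n/σ²)x̄)/τ_n.
Here τ₀ = 1/19.7 = 0.050761 and τ_data = 13/25.8 = 0.503876, so τ_n = 0.554637.
Rearranging for μ₀: μ₀ = (μ_n·τ_n − τ_data·x̄)/τ₀ = (0.1980·0.554637 − 0.503876·0.5) / 0.050761 = -0.142120/0.050761 ≈ -2.8.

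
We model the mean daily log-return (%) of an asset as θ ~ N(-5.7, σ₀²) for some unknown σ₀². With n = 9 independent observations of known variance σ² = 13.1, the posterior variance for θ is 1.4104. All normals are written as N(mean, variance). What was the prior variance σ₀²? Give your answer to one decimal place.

σ₀² = 45.5

Posterior precision equals prior precision plus data precision: 1/σ_n² = 1/σ₀² + n/σ².
So 1/σ₀² = 1/1.4104 − 9/13.1 = 0.709019 − 0.687023 = 0.021996.
Hence σ₀² = 1/0.021996 ≈ 45.5.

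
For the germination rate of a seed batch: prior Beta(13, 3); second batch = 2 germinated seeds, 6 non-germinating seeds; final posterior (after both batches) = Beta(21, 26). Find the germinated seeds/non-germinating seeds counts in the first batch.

Sequential conjugate updates are equivalent to a single update on the pooled data, so total successes = posterior α − prior α and total failures = posterior β − prior β.
Total across both batches: 21−13=8 germinated seeds, 26−3=23 non-germinating seeds.
Subtract the second batch: 8−2=6 germinated seeds and 23−6=17 non-germinating seeds.

6 germinated seeds and 17 non-germinating seeds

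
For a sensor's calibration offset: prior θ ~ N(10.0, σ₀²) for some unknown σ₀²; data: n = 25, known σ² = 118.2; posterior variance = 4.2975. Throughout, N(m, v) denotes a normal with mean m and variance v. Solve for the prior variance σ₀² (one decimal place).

σ₀² = 47.2

Posterior precision equals prior precision plus data precision: 1/σ_n² = 1/σ₀² + n/σ².
So 1/σ₀² = 1/4.2975 − 25/118.2 = 0.232693 − 0.211506 = 0.021187.
Hence σ₀² = 1/0.021187 ≈ 47.2.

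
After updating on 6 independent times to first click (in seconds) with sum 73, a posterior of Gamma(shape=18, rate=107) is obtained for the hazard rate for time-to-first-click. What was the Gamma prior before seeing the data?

For an exponential likelihood with a Gamma(α, β) prior on the rate, n observations with total T give posterior Gamma(α+n, β+T).
So α = 18 − 6 = 12 and β = 107 − 73 = 34.

Gamma(shape=12, rate=34)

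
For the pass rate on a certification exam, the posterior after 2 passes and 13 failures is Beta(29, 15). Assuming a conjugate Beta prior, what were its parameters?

Beta(27, 2)

A Beta(α, β) prior with s successes and f failures in binomial data gives a Beta(α+s, β+f) posterior.
Subtract the data counts: 29−2=27, 15−13=2.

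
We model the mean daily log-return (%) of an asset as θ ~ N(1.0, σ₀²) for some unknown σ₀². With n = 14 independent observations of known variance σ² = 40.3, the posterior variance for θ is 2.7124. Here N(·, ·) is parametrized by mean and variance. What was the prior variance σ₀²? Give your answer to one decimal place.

σ₀² = 47.0

Posterior precision equals prior precision plus data precision: 1/σ_n² = 1/σ₀² + n/σ².
So 1/σ₀² = 1/2.7124 − 14/40.3 = 0.368677 − 0.347395 = 0.021282.
Hence σ₀² = 1/0.021282 ≈ 47.0.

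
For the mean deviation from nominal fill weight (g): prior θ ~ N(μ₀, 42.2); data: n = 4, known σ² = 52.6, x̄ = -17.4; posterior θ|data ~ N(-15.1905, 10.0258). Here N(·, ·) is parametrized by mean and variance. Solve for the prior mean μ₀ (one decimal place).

μ₀ = -8.1

With known observation variance, the Normal–Normal posterior has precision τ_n = τ₀ + n/σ² and mean μ_n = (τ₀μ₀ + (n/σ²)x̄)/τ_n.
Here τ₀ = 1/42.2 = 0.023697 and τ_data = 4/52.6 = 0.076046, so τ_n = 0.099743.
Rearranging for μ₀: μ₀ = (μ_n·τ_n − τ_data·x̄)/τ₀ = (-15.1905·0.099743 − 0.076046·-17.4) / 0.023697 = -0.191946/0.023697 ≈ -8.1.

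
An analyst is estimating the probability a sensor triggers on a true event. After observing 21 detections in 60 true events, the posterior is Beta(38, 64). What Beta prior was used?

A Beta(α, β) prior with s successes and f failures in binomial data gives a Beta(α+s, β+f) posterior.
Subtract the data counts: 38−21=17, 64−39=25.

Beta(17, 25)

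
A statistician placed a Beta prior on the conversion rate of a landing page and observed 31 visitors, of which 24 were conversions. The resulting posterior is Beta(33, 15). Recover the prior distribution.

Beta(9, 8)

Beta is conjugate to the binomial likelihood: posterior = Beta(a+s, b+f).
Subtract the data counts: 33−24=9, 15−7=8.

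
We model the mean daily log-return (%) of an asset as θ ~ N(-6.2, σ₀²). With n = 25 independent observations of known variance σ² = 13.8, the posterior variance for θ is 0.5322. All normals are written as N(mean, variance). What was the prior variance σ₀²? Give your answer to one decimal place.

σ₀² = 14.8

For the Normal–Normal model with known σ², precisions add: τ_n = τ₀ + n/σ².
So 1/σ₀² = 1/0.5322 − 25/13.8 = 1.878993 − 1.811594 = 0.067399.
Hence σ₀² = 1/0.067399 ≈ 14.8.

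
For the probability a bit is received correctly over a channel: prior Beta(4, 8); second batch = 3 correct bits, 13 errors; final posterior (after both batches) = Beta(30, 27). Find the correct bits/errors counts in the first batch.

Because Beta–binomial updating is additive in the counts, the combined data contributed (α_post−α_prior, β_post−β_prior) successes and failures.
Total across both batches: 30−4=26 correct bits, 27−8=19 errors.
Subtract the second batch: 26−3=23 correct bits and 19−13=6 errors.

23 correct bits and 6 errors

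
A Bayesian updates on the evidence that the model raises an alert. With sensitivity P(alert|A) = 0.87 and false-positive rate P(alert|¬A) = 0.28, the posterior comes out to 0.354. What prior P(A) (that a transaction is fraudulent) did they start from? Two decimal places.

P(A) = 0.15

Bayes' rule in odds form gives O(A|E) = O(A)·[P(E|A)/P(E|¬A)], hence O(A) = O(A|E)/LR.
Posterior odds = 0.354/(1−0.354) = 0.5480. LR = 0.87/0.28 = 3.1071.
Prior odds = 0.5480/3.1071 = 0.1764, so P(A) = 0.1764/(1+0.1764) ≈ 0.15.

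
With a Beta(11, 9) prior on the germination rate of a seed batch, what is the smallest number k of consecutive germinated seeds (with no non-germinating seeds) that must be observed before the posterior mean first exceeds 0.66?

After k germinated seeds and 0 non-germinating seeds the posterior is Beta(11+k, 9), with mean (11+k)/(11+9+k).
Set (11+k)/(20+k) > 0.66 and solve: k > (0.66·20 − 11)/(1 − 0.66) = 6.471.
The smallest integer exceeding 6.471 is 7.

k = 7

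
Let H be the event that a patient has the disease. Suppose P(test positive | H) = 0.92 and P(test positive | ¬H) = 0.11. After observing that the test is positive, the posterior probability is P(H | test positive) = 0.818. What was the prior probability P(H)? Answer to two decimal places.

P(H) = 0.35

Bayes' rule in odds form gives O(H|E) = O(H)·[P(E|H)/P(E|¬H)], hence O(H) = O(H|E)/LR.
Posterior odds = 0.818/(1−0.818) = 4.4945. LR = 0.92/0.11 = 8.3636.
Prior odds = 4.4945/8.3636 = 0.5374, so P(H) = 0.5374/(1+0.5374) ≈ 0.35.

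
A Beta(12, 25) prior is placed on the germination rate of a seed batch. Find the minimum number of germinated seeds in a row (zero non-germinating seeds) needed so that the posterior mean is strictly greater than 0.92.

k = 276

After k germinated seeds and 0 non-germinating seeds the posterior is Beta(12+k, 25), with mean (12+k)/(12+25+k).
Set (12+k)/(37+k) > 0.92 and solve: k > (0.92·37 − 12)/(1 − 0.92) = 275.500.
The smallest integer exceeding 275.500 is 276, and checking k=276: (288)/(313) = 0.9201 > 0.92.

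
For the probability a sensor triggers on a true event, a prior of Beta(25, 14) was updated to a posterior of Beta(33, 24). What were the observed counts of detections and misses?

8 detections and 10 misses

A Beta(α, β) prior with s successes and f failures in binomial data gives a Beta(α+s, β+f) posterior.
So s = 33 − 25 = 8 and f = 24 − 14 = 10.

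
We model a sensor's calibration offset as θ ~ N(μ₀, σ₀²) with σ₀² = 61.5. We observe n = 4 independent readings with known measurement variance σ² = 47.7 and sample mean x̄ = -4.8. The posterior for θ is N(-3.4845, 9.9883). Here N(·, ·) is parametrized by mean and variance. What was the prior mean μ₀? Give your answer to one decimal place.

μ₀ = 3.3

With known observation variance, the Normal–Normal posterior has precision τ_n = τ₀ + n/σ² and mean μ_n = (τ₀μ₀ + (n/σ²)x̄)/τ_n.
Here τ₀ = 1/61.5 = 0.016260 and τ_data = 4/47.7 = 0.083857, so τ_n = 0.100117.
Rearranging for μ₀: μ₀ = (μ_n·τ_n − τ_data·x̄)/τ₀ = (-3.4845·0.100117 − 0.083857·-4.8) / 0.016260 = 0.053656/0.016260 ≈ 3.3.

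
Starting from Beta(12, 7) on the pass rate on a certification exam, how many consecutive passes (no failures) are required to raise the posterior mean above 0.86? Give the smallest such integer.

After k passes and 0 failures the posterior is Beta(12+k, 7), with mean (12+k)/(12+7+k).
Set (12+k)/(19+k) > 0.86 and solve: k > (0.86·19 − 12)/(1 − 0.86) = 31.000.
The smallest integer exceeding 31.000 is 32, and checking k=32: (44)/(51) = 0.8627 > 0.86.

k = 32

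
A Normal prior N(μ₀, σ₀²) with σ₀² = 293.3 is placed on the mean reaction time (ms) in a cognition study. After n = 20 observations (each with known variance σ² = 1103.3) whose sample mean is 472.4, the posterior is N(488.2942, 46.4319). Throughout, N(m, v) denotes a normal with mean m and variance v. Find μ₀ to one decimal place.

With known observation variance, the Normal–Normal posterior has precision τ_n = τ₀ + n/σ² and mean μ_n = (τ₀μ₀ + (n/σ²)x̄)/τ_n.
Here τ₀ = 1/293.3 = 0.003409 and τ_data = 20/1103.3 = 0.018127, so τ_n = 0.021536.
Rearranging for μ₀: μ₀ = (μ_n·τ_n − τ_data·x̄)/τ₀ = (488.2942·0.021536 − 0.018127·472.4) / 0.003409 = 1.952709/0.003409 ≈ 572.8.

μ₀ = 572.8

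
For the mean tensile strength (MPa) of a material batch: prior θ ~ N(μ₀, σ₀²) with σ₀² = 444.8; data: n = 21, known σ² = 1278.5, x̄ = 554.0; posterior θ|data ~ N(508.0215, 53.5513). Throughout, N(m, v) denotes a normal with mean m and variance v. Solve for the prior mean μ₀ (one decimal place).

With known observation variance, the Normal–Normal posterior has precision τ_n = τ₀ + n/σ² and mean μ_n = (τ₀μ₀ + (n/σ²)x̄)/τ_n.
Here τ₀ = 1/444.8 = 0.002248 and τ_data = 21/1278.5 = 0.016425, so τ_n = 0.018673.
Rearranging for μ₀: μ₀ = (μ_n·τ_n − τ_data·x̄)/τ₀ = (508.0215·0.018673 − 0.016425·554.0) / 0.002248 = 0.386835/0.002248 ≈ 172.1.

μ₀ = 172.1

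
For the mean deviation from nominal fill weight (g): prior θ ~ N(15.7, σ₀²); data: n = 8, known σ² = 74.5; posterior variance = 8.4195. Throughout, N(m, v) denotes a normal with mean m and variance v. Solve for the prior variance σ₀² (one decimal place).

σ₀² = 87.8

Posterior precision equals prior precision plus data precision: 1/σ_n² = 1/σ₀² + n/σ².
So 1/σ₀² = 1/8.4195 − 8/74.5 = 0.118772 − 0.107383 = 0.011389.
Hence σ₀² = 1/0.011389 ≈ 87.8.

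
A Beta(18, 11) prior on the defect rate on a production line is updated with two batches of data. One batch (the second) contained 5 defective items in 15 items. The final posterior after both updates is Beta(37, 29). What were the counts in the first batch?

14 defective items and 8 good items

Sequential conjugate updates are equivalent to a single update on the pooled data, so total successes = posterior α − prior α and total failures = posterior β − prior β.
Total across both batches: 37−18=19 defective items, 29−11=18 good items.
Subtract the second batch: 19−5=14 defective items and 18−10=8 good items.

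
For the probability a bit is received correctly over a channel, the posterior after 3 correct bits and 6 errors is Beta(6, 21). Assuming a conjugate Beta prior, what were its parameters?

Beta(3, 15)

A Beta(α, β) prior with s successes and f failures in binomial data gives a Beta(α+s, β+f) posterior.
So α = 6 − 3 = 3 and β = 21 − 6 = 15.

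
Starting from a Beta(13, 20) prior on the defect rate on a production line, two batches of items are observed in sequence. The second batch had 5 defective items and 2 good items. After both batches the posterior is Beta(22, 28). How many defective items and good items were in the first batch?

Sequential conjugate updates are equivalent to a single update on the pooled data, so total successes = posterior α − prior α and total failures = posterior β − prior β.
Total across both batches: 22−13=9 defective items, 28−20=8 good items.
Subtract the second batch: 9−5=4 defective items and 8−2=6 good items.

4 defective items and 6 good items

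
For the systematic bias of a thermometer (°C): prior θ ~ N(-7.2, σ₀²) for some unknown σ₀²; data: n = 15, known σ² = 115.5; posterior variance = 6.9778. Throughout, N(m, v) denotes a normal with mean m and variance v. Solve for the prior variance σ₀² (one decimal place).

For the Normal–Normal model with known σ², precisions add: τ_n = τ₀ + n/σ².
So 1/σ₀² = 1/6.9778 − 15/115.5 = 0.143312 − 0.129870 = 0.013442.
Hence σ₀² = 1/0.013442 ≈ 74.4.

σ₀² = 74.4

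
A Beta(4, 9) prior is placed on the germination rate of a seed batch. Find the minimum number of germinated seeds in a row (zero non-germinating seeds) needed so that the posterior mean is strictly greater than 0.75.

After k germinated seeds and 0 non-germinating seeds the posterior is Beta(4+k, 9), with mean (4+k)/(4+9+k).
Set (4+k)/(13+k) > 0.75 and solve: k > (0.75·13 − 4)/(1 − 0.75) = 23.000.
The smallest integer exceeding 23.000 is 24, and checking k=24: (28)/(37) = 0.7568 > 0.75.

k = 24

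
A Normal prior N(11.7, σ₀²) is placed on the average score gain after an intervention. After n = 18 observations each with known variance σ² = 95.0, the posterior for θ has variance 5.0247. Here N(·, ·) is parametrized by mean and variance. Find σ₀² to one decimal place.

For the Normal–Normal model with known σ², precisions add: τ_n = τ₀ + n/σ².
So 1/σ₀² = 1/5.0247 − 18/95.0 = 0.199017 − 0.189474 = 0.009543.
Hence σ₀² = 1/0.009543 ≈ 104.8.

σ₀² = 104.8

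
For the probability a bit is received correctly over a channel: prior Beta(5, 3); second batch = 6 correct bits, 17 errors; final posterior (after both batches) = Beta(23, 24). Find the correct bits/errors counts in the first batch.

Because Beta–binomial updating is additive in the counts, the combined data contributed (α_post−α_prior, β_post−β_prior) successes and failures.
Total across both batches: 23−5=18 correct bits, 24−3=21 errors.
Subtract the second batch: 18−6=12 correct bits and 21−17=4 errors.

12 correct bits and 4 errors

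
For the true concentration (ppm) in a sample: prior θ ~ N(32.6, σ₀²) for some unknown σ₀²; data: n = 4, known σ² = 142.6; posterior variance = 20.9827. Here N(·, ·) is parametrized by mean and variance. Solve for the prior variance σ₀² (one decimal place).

Posterior precision equals prior precision plus data precision: 1/σ_n² = 1/σ₀² + n/σ².
So 1/σ₀² = 1/20.9827 − 4/142.6 = 0.047658 − 0.028050 = 0.019608.
Hence σ₀² = 1/0.019608 ≈ 51.0.

σ₀² = 51.0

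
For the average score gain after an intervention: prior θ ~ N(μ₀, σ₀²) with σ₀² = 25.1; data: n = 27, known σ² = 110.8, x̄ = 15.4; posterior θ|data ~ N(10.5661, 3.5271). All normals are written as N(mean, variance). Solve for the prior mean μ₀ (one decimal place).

μ₀ = -19.0

The posterior mean is a precision-weighted average: μ_n = (τ₀μ₀ + τ_data·x̄)/(τ₀+τ_data), with τ₀=1/σ₀² and τ_data=n/σ².
Here τ₀ = 1/25.1 = 0.039841 and τ_data = 27/110.8 = 0.243682, so τ_n = 0.283523.
Rearranging for μ₀: μ₀ = (μ_n·τ_n − τ_data·x̄)/τ₀ = (10.5661·0.283523 − 0.243682·15.4) / 0.039841 = -0.756970/0.039841 ≈ -19.0.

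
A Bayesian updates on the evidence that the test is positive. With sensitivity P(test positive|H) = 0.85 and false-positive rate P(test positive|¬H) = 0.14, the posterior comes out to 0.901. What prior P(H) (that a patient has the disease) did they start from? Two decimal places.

P(H) = 0.60

Bayes' rule in odds form gives O(H|E) = O(H)·[P(E|H)/P(E|¬H)], hence O(H) = O(H|E)/LR.
Posterior odds = 0.901/(1−0.901) = 9.1010. LR = 0.85/0.14 = 6.0714.
Prior odds = 9.1010/6.0714 = 1.4990, so P(H) = 1.4990/(1+1.4990) ≈ 0.60.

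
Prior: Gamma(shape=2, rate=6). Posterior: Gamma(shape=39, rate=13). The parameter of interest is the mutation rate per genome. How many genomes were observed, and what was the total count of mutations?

n = 7 genomes with total 37 mutations

Gamma–Poisson conjugacy: posterior shape = α + Σxᵢ, posterior rate = β + n.
Matching: Σxᵢ = 39 − 2 = 37 and n = 13 − 6 = 7.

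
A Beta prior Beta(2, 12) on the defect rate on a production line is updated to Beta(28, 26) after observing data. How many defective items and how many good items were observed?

A Beta(α, β) prior with s successes and f failures in binomial data gives a Beta(α+s, β+f) posterior.
Match parameters: s=28−2=26, f=26−12=14.

26 defective items and 14 good items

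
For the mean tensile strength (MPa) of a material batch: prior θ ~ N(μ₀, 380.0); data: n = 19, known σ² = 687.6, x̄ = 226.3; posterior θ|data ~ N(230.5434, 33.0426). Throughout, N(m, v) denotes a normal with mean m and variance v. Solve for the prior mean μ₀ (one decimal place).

μ₀ = 275.1

The posterior mean is a precision-weighted average: μ_n = (τ₀μ₀ + τ_data·x̄)/(τ₀+τ_data), with τ₀=1/σ₀² and τ_data=n/σ².
Here τ₀ = 1/380.0 = 0.002632 and τ_data = 19/687.6 = 0.027632, so τ_n = 0.030264.
Rearranging for μ₀: μ₀ = (μ_n·τ_n − τ_data·x̄)/τ₀ = (230.5434·0.030264 − 0.027632·226.3) / 0.002632 = 0.724044/0.002632 ≈ 275.1.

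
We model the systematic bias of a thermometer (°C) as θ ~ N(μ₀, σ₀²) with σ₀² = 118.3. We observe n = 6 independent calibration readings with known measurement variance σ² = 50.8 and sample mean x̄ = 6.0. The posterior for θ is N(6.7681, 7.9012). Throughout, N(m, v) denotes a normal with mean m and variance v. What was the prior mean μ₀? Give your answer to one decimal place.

With known observation variance, the Normal–Normal posterior has precision τ_n = τ₀ + n/σ² and mean μ_n = (τ₀μ₀ + (n/σ²)x̄)/τ_n.
Here τ₀ = 1/118.3 = 0.008453 and τ_data = 6/50.8 = 0.118110, so τ_n = 0.126563.
Rearranging for μ₀: μ₀ = (μ_n·τ_n − τ_data·x̄)/τ₀ = (6.7681·0.126563 − 0.118110·6.0) / 0.008453 = 0.147931/0.008453 ≈ 17.5.

μ₀ = 17.5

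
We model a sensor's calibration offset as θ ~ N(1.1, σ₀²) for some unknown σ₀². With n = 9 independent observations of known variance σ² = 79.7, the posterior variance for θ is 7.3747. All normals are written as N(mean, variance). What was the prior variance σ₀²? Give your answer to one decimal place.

For the Normal–Normal model with known σ², precisions add: τ_n = τ₀ + n/σ².
So 1/σ₀² = 1/7.3747 − 9/79.7 = 0.135599 − 0.112923 = 0.022676.
Hence σ₀² = 1/0.022676 ≈ 44.1.

σ₀² = 44.1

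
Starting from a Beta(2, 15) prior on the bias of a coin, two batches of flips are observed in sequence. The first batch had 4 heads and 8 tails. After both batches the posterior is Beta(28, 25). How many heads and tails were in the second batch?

Sequential conjugate updates are equivalent to a single update on the pooled data, so total successes = posterior α − prior α and total failures = posterior β − prior β.
Total across both batches: 28−2=26 heads, 25−15=10 tails.
Subtract the first batch: 26−4=22 heads and 10−8=2 tails.

22 heads and 2 tails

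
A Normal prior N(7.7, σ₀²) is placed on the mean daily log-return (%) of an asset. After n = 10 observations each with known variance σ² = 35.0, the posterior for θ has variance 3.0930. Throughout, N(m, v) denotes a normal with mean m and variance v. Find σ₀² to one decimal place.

Posterior precision equals prior precision plus data precision: 1/σ_n² = 1/σ₀² + n/σ².
So 1/σ₀² = 1/3.0930 − 10/35.0 = 0.323311 − 0.285714 = 0.037597.
Hence σ₀² = 1/0.037597 ≈ 26.6.

σ₀² = 26.6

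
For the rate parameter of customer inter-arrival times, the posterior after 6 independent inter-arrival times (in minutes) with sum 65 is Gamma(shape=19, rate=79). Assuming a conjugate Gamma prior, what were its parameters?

Gamma–exponential conjugacy: posterior shape = α + n, posterior rate = β + Σtᵢ.
So α = 19 − 6 = 13 and β = 79 − 65 = 14.

Gamma(shape=13, rate=14)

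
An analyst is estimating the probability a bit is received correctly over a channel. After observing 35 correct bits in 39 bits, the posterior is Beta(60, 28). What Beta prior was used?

Beta(25, 24)

Beta is conjugate to the binomial likelihood: posterior = Beta(α+s, β+f).
Subtract the data counts: 60−35=25, 28−4=24.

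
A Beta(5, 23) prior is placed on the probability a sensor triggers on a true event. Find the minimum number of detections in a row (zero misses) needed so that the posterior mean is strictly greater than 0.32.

After k detections and 0 misses the posterior is Beta(5+k, 23), with mean (5+k)/(5+23+k).
Set (5+k)/(28+k) > 0.32 and solve: k > (0.32·28 − 5)/(1 − 0.32) = 5.824.
The smallest integer exceeding 5.824 is 6.

k = 6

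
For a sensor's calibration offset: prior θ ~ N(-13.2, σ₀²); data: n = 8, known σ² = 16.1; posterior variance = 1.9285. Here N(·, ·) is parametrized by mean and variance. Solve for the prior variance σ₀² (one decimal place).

For the Normal–Normal model with known σ², precisions add: τ_n = τ₀ + n/σ².
So 1/σ₀² = 1/1.9285 − 8/16.1 = 0.518538 − 0.496894 = 0.021644.
Hence σ₀² = 1/0.021644 ≈ 46.2.

σ₀² = 46.2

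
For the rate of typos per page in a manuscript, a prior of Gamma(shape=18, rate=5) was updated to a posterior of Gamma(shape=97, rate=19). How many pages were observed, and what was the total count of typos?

Gamma–Poisson conjugacy: posterior shape = α + Σxᵢ, posterior rate = β + n.
Matching: Σxᵢ = 97 − 18 = 79 and n = 19 − 5 = 14.

n = 14 pages with total 79 typos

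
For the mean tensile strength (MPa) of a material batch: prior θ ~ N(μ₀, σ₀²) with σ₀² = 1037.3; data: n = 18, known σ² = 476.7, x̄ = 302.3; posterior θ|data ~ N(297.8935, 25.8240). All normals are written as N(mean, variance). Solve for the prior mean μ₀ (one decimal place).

μ₀ = 125.3

The posterior mean is a precision-weighted average: μ_n = (τ₀μ₀ + τ_data·x̄)/(τ₀+τ_data), with τ₀=1/σ₀² and τ_data=n/σ².
Here τ₀ = 1/1037.3 = 0.000964 and τ_data = 18/476.7 = 0.037760, so τ_n = 0.038724.
Rearranging for μ₀: μ₀ = (μ_n·τ_n − τ_data·x̄)/τ₀ = (297.8935·0.038724 − 0.037760·302.3) / 0.000964 = 0.120780/0.000964 ≈ 125.3.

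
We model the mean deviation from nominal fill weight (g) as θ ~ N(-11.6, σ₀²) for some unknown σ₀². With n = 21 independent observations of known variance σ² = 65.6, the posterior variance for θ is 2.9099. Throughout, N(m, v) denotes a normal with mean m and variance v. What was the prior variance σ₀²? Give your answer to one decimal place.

σ₀² = 42.5

Posterior precision equals prior precision plus data precision: 1/σ_n² = 1/σ₀² + n/σ².
So 1/σ₀² = 1/2.9099 − 21/65.6 = 0.343654 − 0.320122 = 0.023532.
Hence σ₀² = 1/0.023532 ≈ 42.5.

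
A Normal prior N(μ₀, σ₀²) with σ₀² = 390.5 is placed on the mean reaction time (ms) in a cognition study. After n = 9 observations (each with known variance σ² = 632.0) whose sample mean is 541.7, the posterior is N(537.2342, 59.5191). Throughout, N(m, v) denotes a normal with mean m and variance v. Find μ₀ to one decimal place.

The posterior mean is a precision-weighted average: μ_n = (τ₀μ₀ + τ_data·x̄)/(τ₀+τ_data), with τ₀=1/σ₀² and τ_data=n/σ².
Here τ₀ = 1/390.5 = 0.002561 and τ_data = 9/632.0 = 0.014241, so τ_n = 0.016802.
Rearranging for μ₀: μ₀ = (μ_n·τ_n − τ_data·x̄)/τ₀ = (537.2342·0.016802 − 0.014241·541.7) / 0.002561 = 1.312259/0.002561 ≈ 512.4.

μ₀ = 512.4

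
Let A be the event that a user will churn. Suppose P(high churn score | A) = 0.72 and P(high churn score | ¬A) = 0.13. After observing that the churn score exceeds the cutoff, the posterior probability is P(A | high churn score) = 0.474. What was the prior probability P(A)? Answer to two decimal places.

Bayes' rule in odds form gives O(A|E) = O(A)·[P(E|A)/P(E|¬A)], hence O(A) = O(A|E)/LR.
Posterior odds = 0.474/(1−0.474) = 0.9011. LR = 0.72/0.13 = 5.5385.
Prior odds = 0.9011/5.5385 = 0.1627, so P(A) = 0.1627/(1+0.1627) ≈ 0.14.

P(A) = 0.14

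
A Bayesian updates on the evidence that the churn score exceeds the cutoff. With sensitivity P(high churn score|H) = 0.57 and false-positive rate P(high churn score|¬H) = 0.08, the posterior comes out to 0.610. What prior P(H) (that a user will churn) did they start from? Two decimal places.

P(H) = 0.18

In odds form, posterior odds = prior odds × likelihood ratio, so prior odds = posterior odds ÷ LR.
Posterior odds = 0.610/(1−0.610) = 1.5641. LR = 0.57/0.08 = 7.1250.
Prior odds = 1.5641/7.1250 = 0.2195, so P(H) = 0.2195/(1+0.2195) ≈ 0.18.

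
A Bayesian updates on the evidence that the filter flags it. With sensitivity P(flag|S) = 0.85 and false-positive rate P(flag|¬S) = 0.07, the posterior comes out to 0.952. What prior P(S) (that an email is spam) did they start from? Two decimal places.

Bayes' rule in odds form gives O(S|E) = O(S)·[P(E|S)/P(E|¬S)], hence O(S) = O(S|E)/LR.
Posterior odds = 0.952/(1−0.952) = 19.8333. LR = 0.85/0.07 = 12.1429.
Prior odds = 19.8333/12.1429 = 1.6333, so P(S) = 1.6333/(1+1.6333) ≈ 0.62.

P(S) = 0.62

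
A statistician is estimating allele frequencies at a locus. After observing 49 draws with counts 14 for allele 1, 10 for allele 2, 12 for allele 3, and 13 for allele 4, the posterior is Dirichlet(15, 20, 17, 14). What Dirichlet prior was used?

Dirichlet(1, 10, 5, 1)

For a Dirichlet(α) prior with multinomial counts c, the posterior is Dirichlet(α + c) componentwise.
Subtract each count from the matching posterior parameter: 15−14=1, 20−10=10, 17−12=5, 14−13=1.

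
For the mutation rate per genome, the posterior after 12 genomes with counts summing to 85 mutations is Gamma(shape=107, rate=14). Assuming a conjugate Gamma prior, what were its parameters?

Gamma(shape=22, rate=2)

Gamma–Poisson conjugacy: posterior shape = α + Σxᵢ, posterior rate = β + n.
So α = 107 − 85 = 22 and β = 14 − 12 = 2.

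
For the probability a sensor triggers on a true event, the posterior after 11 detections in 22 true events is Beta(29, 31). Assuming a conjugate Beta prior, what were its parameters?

Beta(18, 20)

A Beta(a, b) prior with s successes and f failures in binomial data gives a Beta(a+s, b+f) posterior.
Subtract the data counts: 29−11=18, 31−11=20.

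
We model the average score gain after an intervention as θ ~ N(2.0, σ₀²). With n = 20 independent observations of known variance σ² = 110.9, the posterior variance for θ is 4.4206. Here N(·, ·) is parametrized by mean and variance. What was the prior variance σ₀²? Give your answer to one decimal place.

For the Normal–Normal model with known σ², precisions add: τ_n = τ₀ + n/σ².
So 1/σ₀² = 1/4.4206 − 20/110.9 = 0.226214 − 0.180343 = 0.045871.
Hence σ₀² = 1/0.045871 ≈ 21.8.

σ₀² = 21.8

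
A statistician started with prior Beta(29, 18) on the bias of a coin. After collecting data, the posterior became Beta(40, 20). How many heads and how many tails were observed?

11 heads and 2 tails

Under Beta–binomial conjugacy the posterior parameters are (α+s, β+f).
So s = 40 − 29 = 11 and f = 20 − 18 = 2.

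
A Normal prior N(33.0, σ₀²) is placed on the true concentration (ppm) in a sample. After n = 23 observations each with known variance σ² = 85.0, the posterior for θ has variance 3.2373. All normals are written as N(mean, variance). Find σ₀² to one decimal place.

For the Normal–Normal model with known σ², precisions add: τ_n = τ₀ + n/σ².
So 1/σ₀² = 1/3.2373 − 23/85.0 = 0.308899 − 0.270588 = 0.038311.
Hence σ₀² = 1/0.038311 ≈ 26.1.

σ₀² = 26.1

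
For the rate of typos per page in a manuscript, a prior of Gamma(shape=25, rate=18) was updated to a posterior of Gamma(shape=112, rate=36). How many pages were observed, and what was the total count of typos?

n = 18 pages with total 87 typos

Gamma–Poisson conjugacy: posterior shape = α + Σxᵢ, posterior rate = β + n.
Matching: Σxᵢ = 112 − 25 = 87 and n = 36 − 18 = 18.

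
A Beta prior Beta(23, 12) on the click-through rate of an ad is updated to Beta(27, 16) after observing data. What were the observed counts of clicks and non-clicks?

Beta is conjugate to the binomial likelihood: posterior = Beta(α+s, β+f).
Match parameters: s=27−23=4, f=16−12=4.

4 clicks and 4 non-clicks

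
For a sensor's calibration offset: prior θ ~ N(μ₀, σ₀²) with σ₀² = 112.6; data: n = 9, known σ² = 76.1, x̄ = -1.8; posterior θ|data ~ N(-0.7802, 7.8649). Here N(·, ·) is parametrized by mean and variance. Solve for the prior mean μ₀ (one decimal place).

With known observation variance, the Normal–Normal posterior has precision τ_n = τ₀ + n/σ² and mean μ_n = (τ₀μ₀ + (n/σ²)x̄)/τ_n.
Here τ₀ = 1/112.6 = 0.008881 and τ_data = 9/76.1 = 0.118265, so τ_n = 0.127146.
Rearranging for μ₀: μ₀ = (μ_n·τ_n − τ_data·x̄)/τ₀ = (-0.7802·0.127146 − 0.118265·-1.8) / 0.008881 = 0.113678/0.008881 ≈ 12.8.

μ₀ = 12.8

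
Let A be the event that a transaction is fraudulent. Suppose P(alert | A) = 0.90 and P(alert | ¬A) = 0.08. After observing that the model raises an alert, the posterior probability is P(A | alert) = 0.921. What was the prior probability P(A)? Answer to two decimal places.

Bayes' rule in odds form gives O(A|E) = O(A)·[P(E|A)/P(E|¬A)], hence O(A) = O(A|E)/LR.
Posterior odds = 0.921/(1−0.921) = 11.6582. LR = 0.90/0.08 = 11.2500.
Prior odds = 11.6582/11.2500 = 1.0363, so P(A) = 1.0363/(1+1.0363) ≈ 0.51.

P(A) = 0.51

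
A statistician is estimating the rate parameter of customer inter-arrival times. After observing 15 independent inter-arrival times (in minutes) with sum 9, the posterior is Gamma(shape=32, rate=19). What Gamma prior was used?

For an exponential likelihood with a Gamma(α, β) prior on the rate, n observations with total T give posterior Gamma(α+n, β+T).
So α = 32 − 15 = 17 and β = 19 − 9 = 10.

Gamma(shape=17, rate=10)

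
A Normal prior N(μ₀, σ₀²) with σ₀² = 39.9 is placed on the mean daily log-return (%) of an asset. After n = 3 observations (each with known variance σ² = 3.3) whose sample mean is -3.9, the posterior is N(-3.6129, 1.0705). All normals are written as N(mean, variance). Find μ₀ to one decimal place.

With known observation variance, the Normal–Normal posterior has precision τ_n = τ₀ + n/σ² and mean μ_n = (τ₀μ₀ + (n/σ²)x̄)/τ_n.
Here τ₀ = 1/39.9 = 0.025063 and τ_data = 3/3.3 = 0.909091, so τ_n = 0.934154.
Rearranging for μ₀: μ₀ = (μ_n·τ_n − τ_data·x̄)/τ₀ = (-3.6129·0.934154 − 0.909091·-3.9) / 0.025063 = 0.170450/0.025063 ≈ 6.8.

μ₀ = 6.8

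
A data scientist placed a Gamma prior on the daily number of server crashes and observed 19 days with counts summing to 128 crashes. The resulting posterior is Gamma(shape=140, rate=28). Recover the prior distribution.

Gamma(shape=12, rate=9)

A Gamma(α, β) prior (rate parametrization) on a Poisson rate with n observations summing to S gives posterior Gamma(α+S, β+n).
So α = 140 − 128 = 12 and β = 28 − 19 = 9.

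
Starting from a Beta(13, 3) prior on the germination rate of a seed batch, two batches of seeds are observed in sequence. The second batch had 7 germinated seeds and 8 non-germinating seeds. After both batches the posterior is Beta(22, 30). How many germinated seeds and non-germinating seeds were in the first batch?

2 germinated seeds and 19 non-germinating seeds

Sequential conjugate updates are equivalent to a single update on the pooled data, so total successes = posterior α − prior α and total failures = posterior β − prior β.
Total across both batches: 22−13=9 germinated seeds, 30−3=27 non-germinating seeds.
Subtract the second batch: 9−7=2 germinated seeds and 27−8=19 non-germinating seeds.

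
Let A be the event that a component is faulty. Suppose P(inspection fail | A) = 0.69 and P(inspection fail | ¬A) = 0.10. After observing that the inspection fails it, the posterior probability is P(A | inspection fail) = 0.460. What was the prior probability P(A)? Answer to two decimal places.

Bayes' rule in odds form gives O(A|E) = O(A)·[P(E|A)/P(E|¬A)], hence O(A) = O(A|E)/LR.
Posterior odds = 0.460/(1−0.460) = 0.8519. LR = 0.69/0.10 = 6.9000.
Prior odds = 0.8519/6.9000 = 0.1235, so P(A) = 0.1235/(1+0.1235) ≈ 0.11.

P(A) = 0.11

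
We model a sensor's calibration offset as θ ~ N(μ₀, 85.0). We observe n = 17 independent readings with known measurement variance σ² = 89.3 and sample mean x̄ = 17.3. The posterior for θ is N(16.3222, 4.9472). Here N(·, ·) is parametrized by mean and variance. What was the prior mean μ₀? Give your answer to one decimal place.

μ₀ = 0.5

The posterior mean is a precision-weighted average: μ_n = (τ₀μ₀ + τ_data·x̄)/(τ₀+τ_data), with τ₀=1/σ₀² and τ_data=n/σ².
Here τ₀ = 1/85.0 = 0.011765 and τ_data = 17/89.3 = 0.190370, so τ_n = 0.202135.
Rearranging for μ₀: μ₀ = (μ_n·τ_n − τ_data·x̄)/τ₀ = (16.3222·0.202135 − 0.190370·17.3) / 0.011765 = 0.005887/0.011765 ≈ 0.5.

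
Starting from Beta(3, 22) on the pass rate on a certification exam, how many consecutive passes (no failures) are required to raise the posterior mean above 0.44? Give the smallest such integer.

k = 15

After k passes and 0 failures the posterior is Beta(3+k, 22), with mean (3+k)/(3+22+k).
Set (3+k)/(25+k) > 0.44 and solve: k > (0.44·25 − 3)/(1 − 0.44) = 14.286.
The smallest integer exceeding 14.286 is 15, and checking k=15: (18)/(40) = 0.4500 > 0.44.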